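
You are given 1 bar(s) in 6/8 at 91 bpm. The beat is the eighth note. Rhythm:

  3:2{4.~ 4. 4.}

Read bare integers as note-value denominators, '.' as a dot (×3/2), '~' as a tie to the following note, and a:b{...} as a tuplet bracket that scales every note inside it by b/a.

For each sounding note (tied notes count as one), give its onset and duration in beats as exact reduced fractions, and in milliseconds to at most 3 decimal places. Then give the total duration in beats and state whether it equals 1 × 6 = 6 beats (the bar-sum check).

1) 0.0ms=0b +2637.363ms=4b
2) 2637.363ms=4b +1318.681ms=2b
Σ=6b of 6 (91bpm 6/8) — PASS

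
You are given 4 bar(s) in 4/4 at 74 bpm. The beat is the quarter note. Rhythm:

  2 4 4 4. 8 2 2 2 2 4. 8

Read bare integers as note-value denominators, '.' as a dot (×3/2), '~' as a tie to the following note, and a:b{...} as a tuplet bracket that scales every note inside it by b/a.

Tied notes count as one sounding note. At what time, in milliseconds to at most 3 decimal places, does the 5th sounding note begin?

1. 0.0ms @ 0 + 1621.622ms (2)
2. 1621.622ms @ 2 + 810.811ms (1)
3. 2432.432ms @ 3 + 810.811ms (1)
4. 3243.243ms @ 4 + 1216.216ms (3/2)
5. 4459.459ms @ 11/2 + 405.405ms (1/2)
6. 4864.865ms @ 6 + 1621.622ms (2)
7. 6486.486ms @ 8 + 1621.622ms (2)
8. 8108.108ms @ 10 + 1621.622ms (2)
9. 9729.73ms @ 12 + 1621.622ms (2)
10. 11351.351ms @ 14 + 1216.216ms (3/2)
11. 12567.568ms @ 31/2 + 405.405ms (1/2)

note 5 onset = 11/2b = 4459.459ms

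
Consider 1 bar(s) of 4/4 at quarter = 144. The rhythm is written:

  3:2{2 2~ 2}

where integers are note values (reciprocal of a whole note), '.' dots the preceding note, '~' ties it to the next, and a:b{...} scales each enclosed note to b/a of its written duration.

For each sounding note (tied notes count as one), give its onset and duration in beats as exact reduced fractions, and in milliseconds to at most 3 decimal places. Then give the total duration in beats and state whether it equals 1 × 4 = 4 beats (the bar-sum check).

1) 0.0ms=0b +555.556ms=4/3b
2) 555.556ms=4/3b +1111.111ms=8/3b
Σ=4b of 4 (144bpm 4/4) — PASS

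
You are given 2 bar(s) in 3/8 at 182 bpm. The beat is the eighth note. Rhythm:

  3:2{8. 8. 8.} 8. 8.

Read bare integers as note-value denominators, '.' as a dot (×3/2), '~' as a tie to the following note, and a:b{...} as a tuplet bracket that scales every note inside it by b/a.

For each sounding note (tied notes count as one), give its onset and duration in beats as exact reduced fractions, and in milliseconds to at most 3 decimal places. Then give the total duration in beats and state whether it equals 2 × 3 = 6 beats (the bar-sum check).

1) 0.0ms=0b +329.67ms=1b
2) 329.67ms=1b +329.67ms=1b
3) 659.341ms=2b +329.67ms=1b
4) 989.011ms=3b +494.505ms=3/2b
5) 1483.516ms=9/2b +494.505ms=3/2b
Σ=6b of 6 (182bpm 3/8) — PASS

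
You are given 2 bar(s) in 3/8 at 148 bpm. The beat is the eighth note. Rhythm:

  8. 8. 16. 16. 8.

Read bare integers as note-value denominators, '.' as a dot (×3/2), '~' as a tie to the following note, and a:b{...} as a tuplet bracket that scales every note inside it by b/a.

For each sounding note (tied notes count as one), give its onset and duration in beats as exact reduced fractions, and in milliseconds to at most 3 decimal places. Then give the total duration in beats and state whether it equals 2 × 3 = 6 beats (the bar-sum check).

1) 0.0ms=0b +608.108ms=3/2b
2) 608.108ms=3/2b +608.108ms=3/2b
3) 1216.216ms=3b +304.054ms=3/4b
4) 1520.27ms=15/4b +304.054ms=3/4b
5) 1824.324ms=9/2b +608.108ms=3/2b
Σ=6b of 6 (148bpm 3/8) — PASS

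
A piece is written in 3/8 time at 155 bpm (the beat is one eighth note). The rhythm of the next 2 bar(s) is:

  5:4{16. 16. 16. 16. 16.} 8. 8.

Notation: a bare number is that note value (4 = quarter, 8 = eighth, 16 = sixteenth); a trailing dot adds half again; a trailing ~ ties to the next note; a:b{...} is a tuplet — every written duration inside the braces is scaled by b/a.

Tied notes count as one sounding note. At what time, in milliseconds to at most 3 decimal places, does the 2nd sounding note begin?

note 2 onset = 3/5b = 232.258ms

1. 0.0ms @ 0 + 232.258ms (3/5)
2. 232.258ms @ 3/5 + 232.258ms (3/5)
3. 464.516ms @ 6/5 + 232.258ms (3/5)
4. 696.774ms @ 9/5 + 232.258ms (3/5)
5. 929.032ms @ 12/5 + 232.258ms (3/5)
6. 1161.29ms @ 3 + 580.645ms (3/2)
7. 1741.935ms @ 9/2 + 580.645ms (3/2)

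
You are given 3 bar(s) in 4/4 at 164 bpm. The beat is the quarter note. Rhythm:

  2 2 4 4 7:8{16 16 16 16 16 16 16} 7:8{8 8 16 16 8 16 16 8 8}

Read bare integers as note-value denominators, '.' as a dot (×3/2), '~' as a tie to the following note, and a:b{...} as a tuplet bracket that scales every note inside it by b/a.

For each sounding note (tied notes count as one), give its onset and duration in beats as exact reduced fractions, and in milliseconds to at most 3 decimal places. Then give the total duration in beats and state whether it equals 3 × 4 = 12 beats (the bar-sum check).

1) 0.0ms=0b +731.707ms=2b
2) 731.707ms=2b +731.707ms=2b
3) 1463.415ms=4b +365.854ms=1b
4) 1829.268ms=5b +365.854ms=1b
5) 2195.122ms=6b +104.53ms=2/7b
6) 2299.652ms=44/7b +104.53ms=2/7b
7) 2404.181ms=46/7b +104.53ms=2/7b
8) 2508.711ms=48/7b +104.53ms=2/7b
9) 2613.24ms=50/7b +104.53ms=2/7b
10) 2717.77ms=52/7b +104.53ms=2/7b
11) 2822.3ms=54/7b +104.53ms=2/7b
12) 2926.829ms=8b +209.059ms=4/7b
13) 3135.889ms=60/7b +209.059ms=4/7b
14) 3344.948ms=64/7b +104.53ms=2/7b
15) 3449.477ms=66/7b +104.53ms=2/7b
16) 3554.007ms=68/7b +209.059ms=4/7b
17) 3763.066ms=72/7b +104.53ms=2/7b
18) 3867.596ms=74/7b +104.53ms=2/7b
19) 3972.125ms=76/7b +209.059ms=4/7b
20) 4181.185ms=80/7b +209.059ms=4/7b
Σ=12b of 12 (164bpm 4/4) — PASS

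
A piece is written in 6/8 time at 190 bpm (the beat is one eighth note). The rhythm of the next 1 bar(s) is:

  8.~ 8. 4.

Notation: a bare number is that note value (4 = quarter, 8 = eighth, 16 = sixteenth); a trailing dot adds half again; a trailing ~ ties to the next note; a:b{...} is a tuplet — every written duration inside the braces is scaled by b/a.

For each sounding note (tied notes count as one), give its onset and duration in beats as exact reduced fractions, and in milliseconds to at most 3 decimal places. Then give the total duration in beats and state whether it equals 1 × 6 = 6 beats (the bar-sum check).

1) 0.0ms=0b +947.368ms=3b
2) 947.368ms=3b +947.368ms=3b
Σ=6b of 6 (190bpm 6/8) — PASS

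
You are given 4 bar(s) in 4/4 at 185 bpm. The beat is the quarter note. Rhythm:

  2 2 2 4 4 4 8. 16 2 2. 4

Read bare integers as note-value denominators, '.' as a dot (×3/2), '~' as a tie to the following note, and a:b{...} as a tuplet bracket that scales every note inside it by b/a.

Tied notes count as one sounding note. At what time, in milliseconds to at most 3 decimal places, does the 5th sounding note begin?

1. 0.0ms @ 0 + 648.649ms (2)
2. 648.649ms @ 2 + 648.649ms (2)
3. 1297.297ms @ 4 + 648.649ms (2)
4. 1945.946ms @ 6 + 324.324ms (1)
5. 2270.27ms @ 7 + 324.324ms (1)
6. 2594.595ms @ 8 + 324.324ms (1)
7. 2918.919ms @ 9 + 243.243ms (3/4)
8. 3162.162ms @ 39/4 + 81.081ms (1/4)
9. 3243.243ms @ 10 + 648.649ms (2)
10. 3891.892ms @ 12 + 972.973ms (3)
11. 4864.865ms @ 15 + 324.324ms (1)

note 5 onset = 7b = 2270.27ms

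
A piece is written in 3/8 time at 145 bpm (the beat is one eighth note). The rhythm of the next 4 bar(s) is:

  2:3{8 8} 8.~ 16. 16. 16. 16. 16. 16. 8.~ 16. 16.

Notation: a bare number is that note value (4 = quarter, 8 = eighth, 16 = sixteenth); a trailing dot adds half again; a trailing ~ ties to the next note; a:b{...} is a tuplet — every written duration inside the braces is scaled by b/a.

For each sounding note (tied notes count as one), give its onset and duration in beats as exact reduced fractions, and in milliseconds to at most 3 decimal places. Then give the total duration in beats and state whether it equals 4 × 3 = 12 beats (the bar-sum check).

1) 0.0ms=0b +620.69ms=3/2b
2) 620.69ms=3/2b +620.69ms=3/2b
3) 1241.379ms=3b +931.034ms=9/4b
4) 2172.414ms=21/4b +310.345ms=3/4b
5) 2482.759ms=6b +310.345ms=3/4b
6) 2793.103ms=27/4b +310.345ms=3/4b
7) 3103.448ms=15/2b +310.345ms=3/4b
8) 3413.793ms=33/4b +310.345ms=3/4b
9) 3724.138ms=9b +931.034ms=9/4b
10) 4655.172ms=45/4b +310.345ms=3/4b
Σ=12b of 12 (145bpm 3/8) — PASS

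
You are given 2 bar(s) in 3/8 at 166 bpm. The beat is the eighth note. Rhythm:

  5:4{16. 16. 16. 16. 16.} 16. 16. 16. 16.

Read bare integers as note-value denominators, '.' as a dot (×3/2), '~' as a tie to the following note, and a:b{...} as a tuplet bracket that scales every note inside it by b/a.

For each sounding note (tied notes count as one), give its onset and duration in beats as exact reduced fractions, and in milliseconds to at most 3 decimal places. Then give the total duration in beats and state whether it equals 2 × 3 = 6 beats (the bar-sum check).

1) 0.0ms=0b +216.867ms=3/5b
2) 216.867ms=3/5b +216.867ms=3/5b
3) 433.735ms=6/5b +216.867ms=3/5b
4) 650.602ms=9/5b +216.867ms=3/5b
5) 867.47ms=12/5b +216.867ms=3/5b
6) 1084.337ms=3b +271.084ms=3/4b
7) 1355.422ms=15/4b +271.084ms=3/4b
8) 1626.506ms=9/2b +271.084ms=3/4b
9) 1897.59ms=21/4b +271.084ms=3/4b
Σ=6b of 6 (166bpm 3/8) — PASS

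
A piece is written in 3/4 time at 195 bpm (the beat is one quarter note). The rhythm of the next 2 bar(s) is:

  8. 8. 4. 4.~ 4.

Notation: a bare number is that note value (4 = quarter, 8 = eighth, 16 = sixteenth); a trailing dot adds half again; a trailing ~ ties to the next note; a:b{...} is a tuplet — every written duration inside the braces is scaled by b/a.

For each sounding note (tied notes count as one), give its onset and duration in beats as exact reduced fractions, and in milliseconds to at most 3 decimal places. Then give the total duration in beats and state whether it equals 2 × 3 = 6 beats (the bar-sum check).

1) 0.0ms=0b +230.769ms=3/4b
2) 230.769ms=3/4b +230.769ms=3/4b
3) 461.538ms=3/2b +461.538ms=3/2b
4) 923.077ms=3b +923.077ms=3b
Σ=6b of 6 (195bpm 3/4) — PASS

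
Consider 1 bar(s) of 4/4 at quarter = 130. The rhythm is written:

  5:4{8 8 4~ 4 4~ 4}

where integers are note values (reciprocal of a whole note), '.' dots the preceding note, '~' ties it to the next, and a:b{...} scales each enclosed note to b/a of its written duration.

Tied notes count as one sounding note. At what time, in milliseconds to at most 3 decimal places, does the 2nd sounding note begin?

1. 0.0ms @ 0 + 184.615ms (2/5)
2. 184.615ms @ 2/5 + 184.615ms (2/5)
3. 369.231ms @ 4/5 + 738.462ms (8/5)
4. 1107.692ms @ 12/5 + 738.462ms (8/5)

note 2 onset = 2/5b = 184.615ms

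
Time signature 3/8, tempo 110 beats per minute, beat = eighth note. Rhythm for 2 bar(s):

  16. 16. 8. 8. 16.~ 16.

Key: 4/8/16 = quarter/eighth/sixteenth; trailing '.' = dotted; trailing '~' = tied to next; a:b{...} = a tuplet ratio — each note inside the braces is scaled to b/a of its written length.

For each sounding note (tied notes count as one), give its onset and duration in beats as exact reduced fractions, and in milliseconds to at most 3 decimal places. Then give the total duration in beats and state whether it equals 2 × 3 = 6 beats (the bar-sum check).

1) 0.0ms=0b +409.091ms=3/4b
2) 409.091ms=3/4b +409.091ms=3/4b
3) 818.182ms=3/2b +818.182ms=3/2b
4) 1636.364ms=3b +818.182ms=3/2b
5) 2454.545ms=9/2b +818.182ms=3/2b
Σ=6b of 6 (110bpm 3/8) — PASS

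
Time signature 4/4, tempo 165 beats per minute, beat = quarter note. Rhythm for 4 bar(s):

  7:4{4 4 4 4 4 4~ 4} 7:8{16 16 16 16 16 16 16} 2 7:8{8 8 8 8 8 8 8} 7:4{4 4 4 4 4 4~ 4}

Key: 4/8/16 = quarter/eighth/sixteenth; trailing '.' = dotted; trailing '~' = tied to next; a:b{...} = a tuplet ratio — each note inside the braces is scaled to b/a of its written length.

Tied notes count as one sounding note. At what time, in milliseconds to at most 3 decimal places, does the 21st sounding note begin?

1. 0.0ms @ 0 + 207.792ms (4/7)
2. 207.792ms @ 4/7 + 207.792ms (4/7)
3. 415.584ms @ 8/7 + 207.792ms (4/7)
4. 623.377ms @ 12/7 + 207.792ms (4/7)
5. 831.169ms @ 16/7 + 207.792ms (4/7)
6. 1038.961ms @ 20/7 + 415.584ms (8/7)
7. 1454.545ms @ 4 + 103.896ms (2/7)
8. 1558.442ms @ 30/7 + 103.896ms (2/7)
9. 1662.338ms @ 32/7 + 103.896ms (2/7)
10. 1766.234ms @ 34/7 + 103.896ms (2/7)
11. 1870.13ms @ 36/7 + 103.896ms (2/7)
12. 1974.026ms @ 38/7 + 103.896ms (2/7)
13. 2077.922ms @ 40/7 + 103.896ms (2/7)
14. 2181.818ms @ 6 + 727.273ms (2)
15. 2909.091ms @ 8 + 207.792ms (4/7)
16. 3116.883ms @ 60/7 + 207.792ms (4/7)
17. 3324.675ms @ 64/7 + 207.792ms (4/7)
18. 3532.468ms @ 68/7 + 207.792ms (4/7)
19. 3740.26ms @ 72/7 + 207.792ms (4/7)
20. 3948.052ms @ 76/7 + 207.792ms (4/7)
21. 4155.844ms @ 80/7 + 207.792ms (4/7)
22. 4363.636ms @ 12 + 207.792ms (4/7)
23. 4571.429ms @ 88/7 + 207.792ms (4/7)
24. 4779.221ms @ 92/7 + 207.792ms (4/7)
25. 4987.013ms @ 96/7 + 207.792ms (4/7)
26. 5194.805ms @ 100/7 + 207.792ms (4/7)
27. 5402.597ms @ 104/7 + 415.584ms (8/7)

note 21 onset = 80/7b = 4155.844ms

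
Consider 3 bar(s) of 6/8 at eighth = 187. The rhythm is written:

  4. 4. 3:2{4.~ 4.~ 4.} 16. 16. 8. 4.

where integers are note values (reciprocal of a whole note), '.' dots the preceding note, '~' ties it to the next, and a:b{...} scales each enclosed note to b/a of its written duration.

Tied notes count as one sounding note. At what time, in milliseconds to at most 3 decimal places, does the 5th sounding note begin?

1. 0.0ms @ 0 + 962.567ms (3)
2. 962.567ms @ 3 + 962.567ms (3)
3. 1925.134ms @ 6 + 1925.134ms (6)
4. 3850.267ms @ 12 + 240.642ms (3/4)
5. 4090.909ms @ 51/4 + 240.642ms (3/4)
6. 4331.551ms @ 27/2 + 481.283ms (3/2)
7. 4812.834ms @ 15 + 962.567ms (3)

note 5 onset = 51/4b = 4090.909ms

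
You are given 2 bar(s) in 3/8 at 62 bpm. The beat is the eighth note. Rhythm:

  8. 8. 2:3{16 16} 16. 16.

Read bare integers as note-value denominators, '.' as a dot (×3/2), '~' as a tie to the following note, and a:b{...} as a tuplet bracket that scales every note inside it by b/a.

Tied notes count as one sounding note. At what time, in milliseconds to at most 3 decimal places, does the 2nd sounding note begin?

1. 0.0ms @ 0 + 1451.613ms (3/2)
2. 1451.613ms @ 3/2 + 1451.613ms (3/2)
3. 2903.226ms @ 3 + 725.806ms (3/4)
4. 3629.032ms @ 15/4 + 725.806ms (3/4)
5. 4354.839ms @ 9/2 + 725.806ms (3/4)
6. 5080.645ms @ 21/4 + 725.806ms (3/4)

note 2 onset = 3/2b = 1451.613ms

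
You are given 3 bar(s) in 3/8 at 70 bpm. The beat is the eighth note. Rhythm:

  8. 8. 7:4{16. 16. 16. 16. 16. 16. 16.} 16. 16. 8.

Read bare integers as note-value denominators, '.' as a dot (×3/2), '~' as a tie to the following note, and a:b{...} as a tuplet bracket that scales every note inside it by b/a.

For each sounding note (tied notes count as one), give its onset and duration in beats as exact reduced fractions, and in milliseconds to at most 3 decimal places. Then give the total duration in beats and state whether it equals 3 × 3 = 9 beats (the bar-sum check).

1) 0.0ms=0b +1285.714ms=3/2b
2) 1285.714ms=3/2b +1285.714ms=3/2b
3) 2571.429ms=3b +367.347ms=3/7b
4) 2938.776ms=24/7b +367.347ms=3/7b
5) 3306.122ms=27/7b +367.347ms=3/7b
6) 3673.469ms=30/7b +367.347ms=3/7b
7) 4040.816ms=33/7b +367.347ms=3/7b
8) 4408.163ms=36/7b +367.347ms=3/7b
9) 4775.51ms=39/7b +367.347ms=3/7b
10) 5142.857ms=6b +642.857ms=3/4b
11) 5785.714ms=27/4b +642.857ms=3/4b
12) 6428.571ms=15/2b +1285.714ms=3/2b
Σ=9b of 9 (70bpm 3/8) — PASS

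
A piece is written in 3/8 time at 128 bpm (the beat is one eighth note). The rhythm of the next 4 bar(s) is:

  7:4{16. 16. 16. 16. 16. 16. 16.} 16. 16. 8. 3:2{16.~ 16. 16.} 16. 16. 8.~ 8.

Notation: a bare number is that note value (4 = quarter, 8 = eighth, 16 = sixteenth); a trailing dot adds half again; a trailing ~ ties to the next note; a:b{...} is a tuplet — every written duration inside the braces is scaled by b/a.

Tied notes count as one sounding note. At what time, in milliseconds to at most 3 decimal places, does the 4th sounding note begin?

note 4 onset = 9/7b = 602.679ms

1. 0.0ms @ 0 + 200.893ms (3/7)
2. 200.893ms @ 3/7 + 200.893ms (3/7)
3. 401.786ms @ 6/7 + 200.893ms (3/7)
4. 602.679ms @ 9/7 + 200.893ms (3/7)
5. 803.571ms @ 12/7 + 200.893ms (3/7)
6. 1004.464ms @ 15/7 + 200.893ms (3/7)
7. 1205.357ms @ 18/7 + 200.893ms (3/7)
8. 1406.25ms @ 3 + 351.562ms (3/4)
9. 1757.812ms @ 15/4 + 351.562ms (3/4)
10. 2109.375ms @ 9/2 + 703.125ms (3/2)
11. 2812.5ms @ 6 + 468.75ms (1)
12. 3281.25ms @ 7 + 234.375ms (1/2)
13. 3515.625ms @ 15/2 + 351.562ms (3/4)
14. 3867.188ms @ 33/4 + 351.562ms (3/4)
15. 4218.75ms @ 9 + 1406.25ms (3)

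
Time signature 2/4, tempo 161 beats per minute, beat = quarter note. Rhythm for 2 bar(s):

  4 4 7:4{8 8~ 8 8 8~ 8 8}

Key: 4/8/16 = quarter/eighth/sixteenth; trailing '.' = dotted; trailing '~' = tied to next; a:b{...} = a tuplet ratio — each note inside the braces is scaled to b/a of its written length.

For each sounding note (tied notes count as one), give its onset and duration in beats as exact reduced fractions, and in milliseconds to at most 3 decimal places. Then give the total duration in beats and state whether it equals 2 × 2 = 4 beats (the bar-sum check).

1) 0.0ms=0b +372.671ms=1b
2) 372.671ms=1b +372.671ms=1b
3) 745.342ms=2b +106.477ms=2/7b
4) 851.819ms=16/7b +212.955ms=4/7b
5) 1064.774ms=20/7b +106.477ms=2/7b
6) 1171.251ms=22/7b +212.955ms=4/7b
7) 1384.206ms=26/7b +106.477ms=2/7b
Σ=4b of 4 (161bpm 2/4) — PASS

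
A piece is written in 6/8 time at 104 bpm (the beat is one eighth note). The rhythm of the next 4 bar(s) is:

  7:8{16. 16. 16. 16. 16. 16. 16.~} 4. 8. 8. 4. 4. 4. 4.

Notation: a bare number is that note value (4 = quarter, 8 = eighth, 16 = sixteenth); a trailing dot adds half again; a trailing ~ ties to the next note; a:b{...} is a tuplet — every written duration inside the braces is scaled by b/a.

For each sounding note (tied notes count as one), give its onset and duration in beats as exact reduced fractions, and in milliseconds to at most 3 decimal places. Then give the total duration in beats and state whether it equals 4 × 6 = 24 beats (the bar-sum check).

1) 0.0ms=0b +494.505ms=6/7b
2) 494.505ms=6/7b +494.505ms=6/7b
3) 989.011ms=12/7b +494.505ms=6/7b
4) 1483.516ms=18/7b +494.505ms=6/7b
5) 1978.022ms=24/7b +494.505ms=6/7b
6) 2472.527ms=30/7b +494.505ms=6/7b
7) 2967.033ms=36/7b +2225.275ms=27/7b
8) 5192.308ms=9b +865.385ms=3/2b
9) 6057.692ms=21/2b +865.385ms=3/2b
10) 6923.077ms=12b +1730.769ms=3b
11) 8653.846ms=15b +1730.769ms=3b
12) 10384.615ms=18b +1730.769ms=3b
13) 12115.385ms=21b +1730.769ms=3b
Σ=24b of 24 (104bpm 6/8) — PASS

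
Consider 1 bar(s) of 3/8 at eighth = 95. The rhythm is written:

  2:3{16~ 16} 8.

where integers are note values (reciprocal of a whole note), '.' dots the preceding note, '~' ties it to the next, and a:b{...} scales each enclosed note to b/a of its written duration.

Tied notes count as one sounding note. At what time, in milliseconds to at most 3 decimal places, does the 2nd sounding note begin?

1. 0.0ms @ 0 + 947.368ms (3/2)
2. 947.368ms @ 3/2 + 947.368ms (3/2)

note 2 onset = 3/2b = 947.368ms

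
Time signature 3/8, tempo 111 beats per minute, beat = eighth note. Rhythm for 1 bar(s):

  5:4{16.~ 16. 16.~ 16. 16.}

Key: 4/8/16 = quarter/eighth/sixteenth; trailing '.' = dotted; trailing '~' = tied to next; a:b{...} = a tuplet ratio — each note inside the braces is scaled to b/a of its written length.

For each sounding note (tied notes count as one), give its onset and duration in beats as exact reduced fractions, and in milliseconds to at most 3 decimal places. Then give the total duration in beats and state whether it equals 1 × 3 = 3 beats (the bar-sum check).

1) 0.0ms=0b +648.649ms=6/5b
2) 648.649ms=6/5b +648.649ms=6/5b
3) 1297.297ms=12/5b +324.324ms=3/5b
Σ=3b of 3 (111bpm 3/8) — PASS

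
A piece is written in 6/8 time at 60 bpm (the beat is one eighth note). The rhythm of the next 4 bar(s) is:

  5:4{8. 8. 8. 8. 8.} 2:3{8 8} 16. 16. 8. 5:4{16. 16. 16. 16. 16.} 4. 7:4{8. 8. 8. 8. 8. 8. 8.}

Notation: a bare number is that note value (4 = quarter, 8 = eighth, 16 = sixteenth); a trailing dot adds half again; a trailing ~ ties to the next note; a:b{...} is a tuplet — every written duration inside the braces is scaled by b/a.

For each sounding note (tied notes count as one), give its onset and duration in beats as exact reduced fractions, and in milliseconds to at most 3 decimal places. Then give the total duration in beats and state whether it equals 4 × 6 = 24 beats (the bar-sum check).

1) 0.0ms=0b +1200.0ms=6/5b
2) 1200.0ms=6/5b +1200.0ms=6/5b
3) 2400.0ms=12/5b +1200.0ms=6/5b
4) 3600.0ms=18/5b +1200.0ms=6/5b
5) 4800.0ms=24/5b +1200.0ms=6/5b
6) 6000.0ms=6b +1500.0ms=3/2b
7) 7500.0ms=15/2b +1500.0ms=3/2b
8) 9000.0ms=9b +750.0ms=3/4b
9) 9750.0ms=39/4b +750.0ms=3/4b
10) 10500.0ms=21/2b +1500.0ms=3/2b
11) 12000.0ms=12b +600.0ms=3/5b
12) 12600.0ms=63/5b +600.0ms=3/5b
13) 13200.0ms=66/5b +600.0ms=3/5b
14) 13800.0ms=69/5b +600.0ms=3/5b
15) 14400.0ms=72/5b +600.0ms=3/5b
16) 15000.0ms=15b +3000.0ms=3b
17) 18000.0ms=18b +857.143ms=6/7b
18) 18857.143ms=132/7b +857.143ms=6/7b
19) 19714.286ms=138/7b +857.143ms=6/7b
20) 20571.429ms=144/7b +857.143ms=6/7b
21) 21428.571ms=150/7b +857.143ms=6/7b
22) 22285.714ms=156/7b +857.143ms=6/7b
23) 23142.857ms=162/7b +857.143ms=6/7b
Σ=24b of 24 (60bpm 6/8) — PASS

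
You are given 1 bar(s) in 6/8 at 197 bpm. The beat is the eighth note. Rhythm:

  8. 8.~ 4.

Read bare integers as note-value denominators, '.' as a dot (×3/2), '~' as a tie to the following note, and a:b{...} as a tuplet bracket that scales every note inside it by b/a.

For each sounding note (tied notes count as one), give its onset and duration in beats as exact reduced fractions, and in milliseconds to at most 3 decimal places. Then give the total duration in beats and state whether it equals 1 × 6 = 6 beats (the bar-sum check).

1) 0.0ms=0b +456.853ms=3/2b
2) 456.853ms=3/2b +1370.558ms=9/2b
Σ=6b of 6 (197bpm 6/8) — PASS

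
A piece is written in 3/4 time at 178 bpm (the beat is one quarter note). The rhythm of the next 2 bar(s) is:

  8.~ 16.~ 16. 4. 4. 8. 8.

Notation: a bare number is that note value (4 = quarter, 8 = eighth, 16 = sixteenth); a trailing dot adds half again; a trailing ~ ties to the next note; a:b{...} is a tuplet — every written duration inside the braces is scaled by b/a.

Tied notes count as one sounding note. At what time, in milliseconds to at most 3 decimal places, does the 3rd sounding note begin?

note 3 onset = 3b = 1011.236ms

1. 0.0ms @ 0 + 505.618ms (3/2)
2. 505.618ms @ 3/2 + 505.618ms (3/2)
3. 1011.236ms @ 3 + 505.618ms (3/2)
4. 1516.854ms @ 9/2 + 252.809ms (3/4)
5. 1769.663ms @ 21/4 + 252.809ms (3/4)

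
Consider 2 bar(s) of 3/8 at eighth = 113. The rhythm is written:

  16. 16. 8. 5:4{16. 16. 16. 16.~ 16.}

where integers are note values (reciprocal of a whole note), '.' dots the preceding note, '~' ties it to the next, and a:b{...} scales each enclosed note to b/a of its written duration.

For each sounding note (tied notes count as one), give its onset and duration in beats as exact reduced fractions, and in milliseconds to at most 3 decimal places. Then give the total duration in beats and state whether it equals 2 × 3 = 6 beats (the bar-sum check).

1) 0.0ms=0b +398.23ms=3/4b
2) 398.23ms=3/4b +398.23ms=3/4b
3) 796.46ms=3/2b +796.46ms=3/2b
4) 1592.92ms=3b +318.584ms=3/5b
5) 1911.504ms=18/5b +318.584ms=3/5b
6) 2230.088ms=21/5b +318.584ms=3/5b
7) 2548.673ms=24/5b +637.168ms=6/5b
Σ=6b of 6 (113bpm 3/8) — PASS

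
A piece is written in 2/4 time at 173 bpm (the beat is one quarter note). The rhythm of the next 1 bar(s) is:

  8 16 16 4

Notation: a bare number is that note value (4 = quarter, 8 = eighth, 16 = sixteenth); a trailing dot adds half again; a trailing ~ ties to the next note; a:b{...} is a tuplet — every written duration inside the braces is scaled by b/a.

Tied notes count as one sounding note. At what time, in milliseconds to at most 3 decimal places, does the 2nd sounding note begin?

1. 0.0ms @ 0 + 173.41ms (1/2)
2. 173.41ms @ 1/2 + 86.705ms (1/4)
3. 260.116ms @ 3/4 + 86.705ms (1/4)
4. 346.821ms @ 1 + 346.821ms (1)

note 2 onset = 1/2b = 173.41ms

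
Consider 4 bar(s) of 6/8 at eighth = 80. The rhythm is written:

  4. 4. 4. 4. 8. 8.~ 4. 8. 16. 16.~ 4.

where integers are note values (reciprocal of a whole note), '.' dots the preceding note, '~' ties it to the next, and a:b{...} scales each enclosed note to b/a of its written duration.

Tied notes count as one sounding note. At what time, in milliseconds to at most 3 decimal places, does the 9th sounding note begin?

note 9 onset = 81/4b = 15187.5ms

1. 0.0ms @ 0 + 2250.0ms (3)
2. 2250.0ms @ 3 + 2250.0ms (3)
3. 4500.0ms @ 6 + 2250.0ms (3)
4. 6750.0ms @ 9 + 2250.0ms (3)
5. 9000.0ms @ 12 + 1125.0ms (3/2)
6. 10125.0ms @ 27/2 + 3375.0ms (9/2)
7. 13500.0ms @ 18 + 1125.0ms (3/2)
8. 14625.0ms @ 39/2 + 562.5ms (3/4)
9. 15187.5ms @ 81/4 + 2812.5ms (15/4)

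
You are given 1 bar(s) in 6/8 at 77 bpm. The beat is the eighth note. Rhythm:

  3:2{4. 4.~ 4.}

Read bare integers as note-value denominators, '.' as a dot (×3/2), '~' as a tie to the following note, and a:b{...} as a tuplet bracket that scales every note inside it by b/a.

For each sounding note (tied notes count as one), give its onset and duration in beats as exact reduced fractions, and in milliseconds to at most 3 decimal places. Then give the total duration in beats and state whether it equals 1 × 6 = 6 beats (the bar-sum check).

1) 0.0ms=0b +1558.442ms=2b
2) 1558.442ms=2b +3116.883ms=4b
Σ=6b of 6 (77bpm 6/8) — PASS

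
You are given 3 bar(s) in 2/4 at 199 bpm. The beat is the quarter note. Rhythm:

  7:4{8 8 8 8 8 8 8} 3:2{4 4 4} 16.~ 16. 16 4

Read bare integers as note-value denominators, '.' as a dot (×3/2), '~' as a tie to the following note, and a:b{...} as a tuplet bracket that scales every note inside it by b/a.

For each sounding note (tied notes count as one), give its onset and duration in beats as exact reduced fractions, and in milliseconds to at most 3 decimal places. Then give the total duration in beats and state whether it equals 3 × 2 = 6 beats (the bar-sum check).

1) 0.0ms=0b +86.145ms=2/7b
2) 86.145ms=2/7b +86.145ms=2/7b
3) 172.29ms=4/7b +86.145ms=2/7b
4) 258.435ms=6/7b +86.145ms=2/7b
5) 344.58ms=8/7b +86.145ms=2/7b
6) 430.725ms=10/7b +86.145ms=2/7b
7) 516.87ms=12/7b +86.145ms=2/7b
8) 603.015ms=2b +201.005ms=2/3b
9) 804.02ms=8/3b +201.005ms=2/3b
10) 1005.025ms=10/3b +201.005ms=2/3b
11) 1206.03ms=4b +226.131ms=3/4b
12) 1432.161ms=19/4b +75.377ms=1/4b
13) 1507.538ms=5b +301.508ms=1b
Σ=6b of 6 (199bpm 2/4) — PASS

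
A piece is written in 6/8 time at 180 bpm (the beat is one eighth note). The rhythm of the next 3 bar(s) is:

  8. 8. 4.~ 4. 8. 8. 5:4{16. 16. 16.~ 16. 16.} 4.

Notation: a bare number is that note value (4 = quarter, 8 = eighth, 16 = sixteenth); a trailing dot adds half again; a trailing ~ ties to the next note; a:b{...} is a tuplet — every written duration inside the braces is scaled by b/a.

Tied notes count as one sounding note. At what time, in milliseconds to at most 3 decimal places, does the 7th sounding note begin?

1. 0.0ms @ 0 + 500.0ms (3/2)
2. 500.0ms @ 3/2 + 500.0ms (3/2)
3. 1000.0ms @ 3 + 2000.0ms (6)
4. 3000.0ms @ 9 + 500.0ms (3/2)
5. 3500.0ms @ 21/2 + 500.0ms (3/2)
6. 4000.0ms @ 12 + 200.0ms (3/5)
7. 4200.0ms @ 63/5 + 200.0ms (3/5)
8. 4400.0ms @ 66/5 + 400.0ms (6/5)
9. 4800.0ms @ 72/5 + 200.0ms (3/5)
10. 5000.0ms @ 15 + 1000.0ms (3)

note 7 onset = 63/5b = 4200.0ms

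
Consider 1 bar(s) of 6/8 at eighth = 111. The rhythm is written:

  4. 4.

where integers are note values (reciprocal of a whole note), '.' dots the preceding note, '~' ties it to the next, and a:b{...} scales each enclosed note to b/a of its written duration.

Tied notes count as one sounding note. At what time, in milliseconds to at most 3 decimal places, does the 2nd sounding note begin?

note 2 onset = 3b = 1621.622ms

1. 0.0ms @ 0 + 1621.622ms (3)
2. 1621.622ms @ 3 + 1621.622ms (3)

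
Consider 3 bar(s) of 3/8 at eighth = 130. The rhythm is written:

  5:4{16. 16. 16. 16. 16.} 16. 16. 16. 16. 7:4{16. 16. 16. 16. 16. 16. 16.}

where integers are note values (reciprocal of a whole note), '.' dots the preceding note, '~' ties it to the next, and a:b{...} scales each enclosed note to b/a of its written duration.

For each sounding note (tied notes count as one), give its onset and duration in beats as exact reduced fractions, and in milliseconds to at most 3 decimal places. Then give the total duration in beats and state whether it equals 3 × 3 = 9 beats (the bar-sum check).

1) 0.0ms=0b +276.923ms=3/5b
2) 276.923ms=3/5b +276.923ms=3/5b
3) 553.846ms=6/5b +276.923ms=3/5b
4) 830.769ms=9/5b +276.923ms=3/5b
5) 1107.692ms=12/5b +276.923ms=3/5b
6) 1384.615ms=3b +346.154ms=3/4b
7) 1730.769ms=15/4b +346.154ms=3/4b
8) 2076.923ms=9/2b +346.154ms=3/4b
9) 2423.077ms=21/4b +346.154ms=3/4b
10) 2769.231ms=6b +197.802ms=3/7b
11) 2967.033ms=45/7b +197.802ms=3/7b
12) 3164.835ms=48/7b +197.802ms=3/7b
13) 3362.637ms=51/7b +197.802ms=3/7b
14) 3560.44ms=54/7b +197.802ms=3/7b
15) 3758.242ms=57/7b +197.802ms=3/7b
16) 3956.044ms=60/7b +197.802ms=3/7b
Σ=9b of 9 (130bpm 3/8) — PASS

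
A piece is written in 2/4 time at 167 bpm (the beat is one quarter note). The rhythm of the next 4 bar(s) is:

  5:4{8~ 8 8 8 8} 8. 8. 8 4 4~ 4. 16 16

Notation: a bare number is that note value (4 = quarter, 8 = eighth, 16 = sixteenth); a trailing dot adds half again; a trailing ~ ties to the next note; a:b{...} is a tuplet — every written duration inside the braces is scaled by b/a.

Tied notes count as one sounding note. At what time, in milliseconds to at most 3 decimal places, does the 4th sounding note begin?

note 4 onset = 8/5b = 574.85ms

1. 0.0ms @ 0 + 287.425ms (4/5)
2. 287.425ms @ 4/5 + 143.713ms (2/5)
3. 431.138ms @ 6/5 + 143.713ms (2/5)
4. 574.85ms @ 8/5 + 143.713ms (2/5)
5. 718.563ms @ 2 + 269.461ms (3/4)
6. 988.024ms @ 11/4 + 269.461ms (3/4)
7. 1257.485ms @ 7/2 + 179.641ms (1/2)
8. 1437.126ms @ 4 + 359.281ms (1)
9. 1796.407ms @ 5 + 898.204ms (5/2)
10. 2694.611ms @ 15/2 + 89.82ms (1/4)
11. 2784.431ms @ 31/4 + 89.82ms (1/4)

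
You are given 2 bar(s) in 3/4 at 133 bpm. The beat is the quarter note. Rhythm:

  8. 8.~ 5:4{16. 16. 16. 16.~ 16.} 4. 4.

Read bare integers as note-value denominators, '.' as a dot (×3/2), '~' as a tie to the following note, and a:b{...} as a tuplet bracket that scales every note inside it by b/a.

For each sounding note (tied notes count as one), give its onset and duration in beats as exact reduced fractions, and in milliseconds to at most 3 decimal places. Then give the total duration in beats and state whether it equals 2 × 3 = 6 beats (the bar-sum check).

1) 0.0ms=0b +338.346ms=3/4b
2) 338.346ms=3/4b +473.684ms=21/20b
3) 812.03ms=9/5b +135.338ms=3/10b
4) 947.368ms=21/10b +135.338ms=3/10b
5) 1082.707ms=12/5b +270.677ms=3/5b
6) 1353.383ms=3b +676.692ms=3/2b
7) 2030.075ms=9/2b +676.692ms=3/2b
Σ=6b of 6 (133bpm 3/4) — PASS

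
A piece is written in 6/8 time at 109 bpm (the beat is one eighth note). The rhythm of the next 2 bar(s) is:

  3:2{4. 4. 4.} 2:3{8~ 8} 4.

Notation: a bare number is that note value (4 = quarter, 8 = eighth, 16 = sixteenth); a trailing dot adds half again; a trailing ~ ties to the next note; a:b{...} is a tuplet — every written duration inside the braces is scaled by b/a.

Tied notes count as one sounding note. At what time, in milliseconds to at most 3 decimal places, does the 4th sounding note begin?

note 4 onset = 6b = 3302.752ms

1. 0.0ms @ 0 + 1100.917ms (2)
2. 1100.917ms @ 2 + 1100.917ms (2)
3. 2201.835ms @ 4 + 1100.917ms (2)
4. 3302.752ms @ 6 + 1651.376ms (3)
5. 4954.128ms @ 9 + 1651.376ms (3)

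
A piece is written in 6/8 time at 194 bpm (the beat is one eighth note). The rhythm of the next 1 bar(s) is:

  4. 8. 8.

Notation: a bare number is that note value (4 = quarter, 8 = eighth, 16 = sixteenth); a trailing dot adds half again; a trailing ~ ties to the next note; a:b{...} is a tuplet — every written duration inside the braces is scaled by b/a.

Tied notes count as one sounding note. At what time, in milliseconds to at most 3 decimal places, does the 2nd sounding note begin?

note 2 onset = 3b = 927.835ms

1. 0.0ms @ 0 + 927.835ms (3)
2. 927.835ms @ 3 + 463.918ms (3/2)
3. 1391.753ms @ 9/2 + 463.918ms (3/2)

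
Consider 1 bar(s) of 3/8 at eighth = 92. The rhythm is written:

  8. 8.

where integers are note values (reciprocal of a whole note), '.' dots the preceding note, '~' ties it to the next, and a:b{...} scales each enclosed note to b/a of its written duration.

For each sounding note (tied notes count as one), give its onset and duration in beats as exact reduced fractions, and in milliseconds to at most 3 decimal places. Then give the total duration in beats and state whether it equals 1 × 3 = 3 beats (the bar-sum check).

1) 0.0ms=0b +978.261ms=3/2b
2) 978.261ms=3/2b +978.261ms=3/2b
Σ=3b of 3 (92bpm 3/8) — PASS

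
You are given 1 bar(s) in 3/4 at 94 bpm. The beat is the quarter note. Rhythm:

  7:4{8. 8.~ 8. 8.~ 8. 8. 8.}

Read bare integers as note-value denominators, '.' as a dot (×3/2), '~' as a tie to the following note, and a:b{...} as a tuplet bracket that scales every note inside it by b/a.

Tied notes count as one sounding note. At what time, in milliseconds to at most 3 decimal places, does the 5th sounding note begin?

1. 0.0ms @ 0 + 273.556ms (3/7)
2. 273.556ms @ 3/7 + 547.112ms (6/7)
3. 820.669ms @ 9/7 + 547.112ms (6/7)
4. 1367.781ms @ 15/7 + 273.556ms (3/7)
5. 1641.337ms @ 18/7 + 273.556ms (3/7)

note 5 onset = 18/7b = 1641.337ms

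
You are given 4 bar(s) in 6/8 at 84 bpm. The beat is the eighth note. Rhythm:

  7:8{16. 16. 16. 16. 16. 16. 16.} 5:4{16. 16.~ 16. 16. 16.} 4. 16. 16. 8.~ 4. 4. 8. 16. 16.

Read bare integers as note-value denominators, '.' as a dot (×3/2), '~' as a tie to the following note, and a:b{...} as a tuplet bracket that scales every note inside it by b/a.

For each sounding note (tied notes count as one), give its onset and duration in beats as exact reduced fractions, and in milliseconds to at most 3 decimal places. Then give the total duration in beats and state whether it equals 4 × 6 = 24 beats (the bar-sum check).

1) 0.0ms=0b +612.245ms=6/7b
2) 612.245ms=6/7b +612.245ms=6/7b
3) 1224.49ms=12/7b +612.245ms=6/7b
4) 1836.735ms=18/7b +612.245ms=6/7b
5) 2448.98ms=24/7b +612.245ms=6/7b
6) 3061.224ms=30/7b +612.245ms=6/7b
7) 3673.469ms=36/7b +612.245ms=6/7b
8) 4285.714ms=6b +428.571ms=3/5b
9) 4714.286ms=33/5b +857.143ms=6/5b
10) 5571.429ms=39/5b +428.571ms=3/5b
11) 6000.0ms=42/5b +428.571ms=3/5b
12) 6428.571ms=9b +2142.857ms=3b
13) 8571.429ms=12b +535.714ms=3/4b
14) 9107.143ms=51/4b +535.714ms=3/4b
15) 9642.857ms=27/2b +3214.286ms=9/2b
16) 12857.143ms=18b +2142.857ms=3b
17) 15000.0ms=21b +1071.429ms=3/2b
18) 16071.429ms=45/2b +535.714ms=3/4b
19) 16607.143ms=93/4b +535.714ms=3/4b
Σ=24b of 24 (84bpm 6/8) — PASS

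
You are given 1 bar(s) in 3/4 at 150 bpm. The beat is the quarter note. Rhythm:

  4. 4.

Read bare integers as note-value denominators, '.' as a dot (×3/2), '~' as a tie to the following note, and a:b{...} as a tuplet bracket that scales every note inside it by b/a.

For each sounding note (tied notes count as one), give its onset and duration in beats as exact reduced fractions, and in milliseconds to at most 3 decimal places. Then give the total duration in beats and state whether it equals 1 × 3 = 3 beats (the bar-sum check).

1) 0.0ms=0b +600.0ms=3/2b
2) 600.0ms=3/2b +600.0ms=3/2b
Σ=3b of 3 (150bpm 3/4) — PASS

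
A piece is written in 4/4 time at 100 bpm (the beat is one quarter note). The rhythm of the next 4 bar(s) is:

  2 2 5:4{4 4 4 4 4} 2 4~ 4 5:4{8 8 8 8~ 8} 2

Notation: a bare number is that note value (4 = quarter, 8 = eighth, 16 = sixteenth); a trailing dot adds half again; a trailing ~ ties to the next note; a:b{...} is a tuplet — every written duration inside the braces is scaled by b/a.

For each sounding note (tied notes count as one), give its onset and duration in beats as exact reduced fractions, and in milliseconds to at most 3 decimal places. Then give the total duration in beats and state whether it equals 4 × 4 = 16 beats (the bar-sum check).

1) 0.0ms=0b +1200.0ms=2b
2) 1200.0ms=2b +1200.0ms=2b
3) 2400.0ms=4b +480.0ms=4/5b
4) 2880.0ms=24/5b +480.0ms=4/5b
5) 3360.0ms=28/5b +480.0ms=4/5b
6) 3840.0ms=32/5b +480.0ms=4/5b
7) 4320.0ms=36/5b +480.0ms=4/5b
8) 4800.0ms=8b +1200.0ms=2b
9) 6000.0ms=10b +1200.0ms=2b
10) 7200.0ms=12b +240.0ms=2/5b
11) 7440.0ms=62/5b +240.0ms=2/5b
12) 7680.0ms=64/5b +240.0ms=2/5b
13) 7920.0ms=66/5b +480.0ms=4/5b
14) 8400.0ms=14b +1200.0ms=2b
Σ=16b of 16 (100bpm 4/4) — PASS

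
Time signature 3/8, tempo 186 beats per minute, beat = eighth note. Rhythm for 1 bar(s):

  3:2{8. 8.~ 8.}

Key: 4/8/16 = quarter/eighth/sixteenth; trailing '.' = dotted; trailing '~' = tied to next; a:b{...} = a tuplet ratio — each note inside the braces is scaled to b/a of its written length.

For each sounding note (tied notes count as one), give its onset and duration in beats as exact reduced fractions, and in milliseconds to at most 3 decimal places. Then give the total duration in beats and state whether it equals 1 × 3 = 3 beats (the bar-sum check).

1) 0.0ms=0b +322.581ms=1b
2) 322.581ms=1b +645.161ms=2b
Σ=3b of 3 (186bpm 3/8) — PASS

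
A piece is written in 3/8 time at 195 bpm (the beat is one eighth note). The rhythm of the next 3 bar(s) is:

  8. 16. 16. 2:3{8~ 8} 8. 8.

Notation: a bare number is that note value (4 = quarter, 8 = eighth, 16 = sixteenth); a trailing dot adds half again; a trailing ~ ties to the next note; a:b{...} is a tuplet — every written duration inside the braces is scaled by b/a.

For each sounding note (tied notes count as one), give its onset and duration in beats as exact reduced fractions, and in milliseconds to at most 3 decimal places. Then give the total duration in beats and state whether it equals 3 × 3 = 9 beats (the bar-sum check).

1) 0.0ms=0b +461.538ms=3/2b
2) 461.538ms=3/2b +230.769ms=3/4b
3) 692.308ms=9/4b +230.769ms=3/4b
4) 923.077ms=3b +923.077ms=3b
5) 1846.154ms=6b +461.538ms=3/2b
6) 2307.692ms=15/2b +461.538ms=3/2b
Σ=9b of 9 (195bpm 3/8) — PASS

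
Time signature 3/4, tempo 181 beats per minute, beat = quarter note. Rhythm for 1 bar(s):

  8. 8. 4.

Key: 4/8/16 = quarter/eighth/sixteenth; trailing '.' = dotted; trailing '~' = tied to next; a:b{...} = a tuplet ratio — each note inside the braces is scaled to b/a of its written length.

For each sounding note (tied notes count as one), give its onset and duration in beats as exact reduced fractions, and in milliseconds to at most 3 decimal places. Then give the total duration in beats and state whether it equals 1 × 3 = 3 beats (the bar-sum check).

1) 0.0ms=0b +248.619ms=3/4b
2) 248.619ms=3/4b +248.619ms=3/4b
3) 497.238ms=3/2b +497.238ms=3/2b
Σ=3b of 3 (181bpm 3/4) — PASS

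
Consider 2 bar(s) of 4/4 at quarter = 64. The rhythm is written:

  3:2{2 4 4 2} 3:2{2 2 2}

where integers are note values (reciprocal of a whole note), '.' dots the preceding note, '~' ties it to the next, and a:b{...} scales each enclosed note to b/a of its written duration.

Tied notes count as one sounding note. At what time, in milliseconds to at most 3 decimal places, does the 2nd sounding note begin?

1. 0.0ms @ 0 + 1250.0ms (4/3)
2. 1250.0ms @ 4/3 + 625.0ms (2/3)
3. 1875.0ms @ 2 + 625.0ms (2/3)
4. 2500.0ms @ 8/3 + 1250.0ms (4/3)
5. 3750.0ms @ 4 + 1250.0ms (4/3)
6. 5000.0ms @ 16/3 + 1250.0ms (4/3)
7. 6250.0ms @ 20/3 + 1250.0ms (4/3)

note 2 onset = 4/3b = 1250.0ms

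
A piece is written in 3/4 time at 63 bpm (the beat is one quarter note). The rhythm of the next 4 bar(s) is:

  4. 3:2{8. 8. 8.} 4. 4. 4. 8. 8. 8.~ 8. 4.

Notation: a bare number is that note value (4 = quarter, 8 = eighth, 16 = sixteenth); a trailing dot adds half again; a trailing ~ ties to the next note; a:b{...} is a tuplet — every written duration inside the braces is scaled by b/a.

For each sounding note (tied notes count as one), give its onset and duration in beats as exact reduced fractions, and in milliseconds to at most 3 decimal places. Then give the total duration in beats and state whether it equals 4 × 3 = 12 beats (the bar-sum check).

1) 0.0ms=0b +1428.571ms=3/2b
2) 1428.571ms=3/2b +476.19ms=1/2b
3) 1904.762ms=2b +476.19ms=1/2b
4) 2380.952ms=5/2b +476.19ms=1/2b
5) 2857.143ms=3b +1428.571ms=3/2b
6) 4285.714ms=9/2b +1428.571ms=3/2b
7) 5714.286ms=6b +1428.571ms=3/2b
8) 7142.857ms=15/2b +714.286ms=3/4b
9) 7857.143ms=33/4b +714.286ms=3/4b
10) 8571.429ms=9b +1428.571ms=3/2b
11) 10000.0ms=21/2b +1428.571ms=3/2b
Σ=12b of 12 (63bpm 3/4) — PASS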